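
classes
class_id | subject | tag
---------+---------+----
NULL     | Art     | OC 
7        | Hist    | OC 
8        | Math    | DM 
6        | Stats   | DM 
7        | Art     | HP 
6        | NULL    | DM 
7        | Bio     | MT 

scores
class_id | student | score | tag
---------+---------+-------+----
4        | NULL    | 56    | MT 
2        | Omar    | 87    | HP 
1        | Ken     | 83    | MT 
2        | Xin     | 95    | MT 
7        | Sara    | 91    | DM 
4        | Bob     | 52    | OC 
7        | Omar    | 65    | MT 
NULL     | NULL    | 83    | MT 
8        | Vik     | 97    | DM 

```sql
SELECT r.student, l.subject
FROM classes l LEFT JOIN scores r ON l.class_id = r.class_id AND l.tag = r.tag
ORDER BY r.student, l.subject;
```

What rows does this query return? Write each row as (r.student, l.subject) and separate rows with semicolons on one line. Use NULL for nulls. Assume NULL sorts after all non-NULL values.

LEFT JOIN keeps every row from `classes`; unmatched rows get NULL for `scores`'s columns.
Matching on l.class_id = r.class_id AND l.tag = r.tag. A NULL in a compared column never satisfies the condition.
- class_id=NULL, tag=OC: no r row matches, row kept with r columns NULL.
- class_id=7, tag=OC: no r row matches, row kept with r columns NULL.
- class_id=8, tag=DM: 1 matching r row(s), so 1 row(s) emitted.
- class_id=6, tag=DM: no r row matches, row kept with r columns NULL.
- class_id=7, tag=HP: no r row matches, row kept with r columns NULL.
- class_id=6, tag=DM: no r row matches, row kept with r columns NULL.
- class_id=7, tag=MT: 1 matching r row(s), so 1 row(s) emitted.
After projecting and ordering:
r.student | l.subject
Omar | Bio
Vik | Math
NULL | Art
NULL | Art
NULL | Hist
NULL | Stats
NULL | NULL

(Omar, Bio); (Vik, Math); (NULL, Art); (NULL, Art); (NULL, Hist); (NULL, Stats); (NULL, NULL)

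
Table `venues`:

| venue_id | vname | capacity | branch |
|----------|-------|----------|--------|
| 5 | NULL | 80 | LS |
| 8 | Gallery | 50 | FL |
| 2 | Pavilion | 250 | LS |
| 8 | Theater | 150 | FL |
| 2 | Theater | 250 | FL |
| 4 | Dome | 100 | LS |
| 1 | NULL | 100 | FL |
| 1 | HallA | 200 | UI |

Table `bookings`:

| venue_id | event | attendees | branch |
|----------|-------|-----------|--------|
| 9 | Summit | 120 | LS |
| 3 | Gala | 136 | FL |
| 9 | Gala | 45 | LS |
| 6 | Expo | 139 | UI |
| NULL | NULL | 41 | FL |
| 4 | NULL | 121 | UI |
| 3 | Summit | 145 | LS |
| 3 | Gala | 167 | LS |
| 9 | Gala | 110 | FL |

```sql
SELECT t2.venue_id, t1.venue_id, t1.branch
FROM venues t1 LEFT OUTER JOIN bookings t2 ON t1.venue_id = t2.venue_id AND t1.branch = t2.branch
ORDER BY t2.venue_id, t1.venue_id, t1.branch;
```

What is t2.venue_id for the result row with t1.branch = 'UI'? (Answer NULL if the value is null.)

LEFT JOIN keeps every row from `venues`; unmatched rows get NULL for `bookings`'s columns.
Matching on t1.venue_id = t2.venue_id AND t1.branch = t2.branch. A NULL in a compared column never satisfies the condition.
- t1 row (venue_id=5, branch=LS): no match → kept, t2 columns NULL.
- t1 row (venue_id=8, branch=FL): no match → kept, t2 columns NULL.
- t1 row (venue_id=2, branch=LS): no match → kept, t2 columns NULL.
- t1 row (venue_id=8, branch=FL): no match → kept, t2 columns NULL.
- t1 row (venue_id=2, branch=FL): no match → kept, t2 columns NULL.
- t1 row (venue_id=4, branch=LS): no match → kept, t2 columns NULL.
- t1 row (venue_id=1, branch=FL): no match → kept, t2 columns NULL.
- t1 row (venue_id=1, branch=UI): no match → kept, t2 columns NULL.

NULL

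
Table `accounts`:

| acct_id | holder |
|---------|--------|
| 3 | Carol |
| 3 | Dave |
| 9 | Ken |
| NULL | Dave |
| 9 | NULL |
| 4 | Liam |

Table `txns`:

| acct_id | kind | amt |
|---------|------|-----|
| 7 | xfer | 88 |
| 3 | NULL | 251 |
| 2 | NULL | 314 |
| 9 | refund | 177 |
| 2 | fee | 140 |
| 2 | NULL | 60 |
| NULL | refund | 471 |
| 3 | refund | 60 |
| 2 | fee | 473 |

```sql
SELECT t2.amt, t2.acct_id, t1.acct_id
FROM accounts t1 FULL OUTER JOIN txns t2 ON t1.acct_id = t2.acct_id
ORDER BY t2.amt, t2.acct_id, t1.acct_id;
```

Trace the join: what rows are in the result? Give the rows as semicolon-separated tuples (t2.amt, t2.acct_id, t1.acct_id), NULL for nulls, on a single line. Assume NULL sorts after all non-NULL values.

FULL OUTER JOIN keeps every row from both sides; unmatched rows get NULL for the other side's columns.
Matching on t1.acct_id = t2.acct_id. A NULL in a compared column never satisfies the condition.
- t1 (acct_id=3) pairs with 2 row(s) of t2.
- t1 (acct_id=3) pairs with 2 row(s) of t2.
- t1 (acct_id=9) pairs with 1 row(s) of t2.
- t1 (acct_id=NULL) has no partner → padded with NULL.
- t1 (acct_id=9) pairs with 1 row(s) of t2.
- t1 (acct_id=4) has no partner → padded with NULL.
- 6 row(s) from t2 found no t1 partner → padded with NULL.

(60, 2, NULL); (60, 3, 3); (60, 3, 3); (88, 7, NULL); (140, 2, NULL); (177, 9, 9); (177, 9, 9); (251, 3, 3); (251, 3, 3); (314, 2, NULL); (471, NULL, NULL); (473, 2, NULL); (NULL, NULL, 4); (NULL, NULL, NULL)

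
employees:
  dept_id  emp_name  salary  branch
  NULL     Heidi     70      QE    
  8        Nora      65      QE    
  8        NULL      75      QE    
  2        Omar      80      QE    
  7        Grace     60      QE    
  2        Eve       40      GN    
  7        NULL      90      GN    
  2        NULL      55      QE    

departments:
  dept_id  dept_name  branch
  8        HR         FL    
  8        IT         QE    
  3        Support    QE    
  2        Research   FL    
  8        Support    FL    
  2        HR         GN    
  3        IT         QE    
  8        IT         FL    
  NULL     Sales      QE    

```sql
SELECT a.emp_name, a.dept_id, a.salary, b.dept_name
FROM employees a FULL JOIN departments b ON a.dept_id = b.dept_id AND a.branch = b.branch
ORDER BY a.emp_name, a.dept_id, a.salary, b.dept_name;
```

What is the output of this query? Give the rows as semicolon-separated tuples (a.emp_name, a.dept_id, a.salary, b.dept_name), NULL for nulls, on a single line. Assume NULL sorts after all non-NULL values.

(Eve, 2, 40, HR); (Grace, 7, 60, NULL); (Heidi, NULL, 70, NULL); (Nora, 8, 65, IT); (Omar, 2, 80, NULL); (NULL, 2, 55, NULL); (NULL, 7, 90, NULL); (NULL, 8, 75, IT); (NULL, NULL, NULL, HR); (NULL, NULL, NULL, IT); (NULL, NULL, NULL, IT); (NULL, NULL, NULL, Research); (NULL, NULL, NULL, Sales); (NULL, NULL, NULL, Support); (NULL, NULL, NULL, Support)

FULL OUTER JOIN keeps every row from both sides; unmatched rows get NULL for the other side's columns.
Matching on a.dept_id = b.dept_id AND a.branch = b.branch. A NULL in a compared column never satisfies the condition.
Matched pairs: 3; unmatched a rows kept: 5; unmatched b rows kept: 7.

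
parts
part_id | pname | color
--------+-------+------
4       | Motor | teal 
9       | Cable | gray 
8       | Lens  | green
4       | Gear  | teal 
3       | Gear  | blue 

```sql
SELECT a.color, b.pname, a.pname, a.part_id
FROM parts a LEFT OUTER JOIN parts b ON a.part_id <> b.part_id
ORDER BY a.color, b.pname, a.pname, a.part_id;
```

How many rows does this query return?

18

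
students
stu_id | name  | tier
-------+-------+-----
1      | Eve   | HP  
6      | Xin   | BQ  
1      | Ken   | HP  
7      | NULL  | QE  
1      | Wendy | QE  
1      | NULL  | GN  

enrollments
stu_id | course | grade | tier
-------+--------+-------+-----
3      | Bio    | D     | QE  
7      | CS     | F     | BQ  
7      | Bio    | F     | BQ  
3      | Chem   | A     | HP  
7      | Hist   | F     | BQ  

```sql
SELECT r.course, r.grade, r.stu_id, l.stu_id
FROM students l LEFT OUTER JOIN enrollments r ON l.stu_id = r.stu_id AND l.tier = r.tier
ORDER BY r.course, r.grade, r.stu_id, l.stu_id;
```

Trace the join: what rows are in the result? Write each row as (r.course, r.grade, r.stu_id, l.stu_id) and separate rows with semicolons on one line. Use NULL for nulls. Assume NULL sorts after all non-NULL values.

(NULL, NULL, NULL, 1); (NULL, NULL, NULL, 1); (NULL, NULL, NULL, 1); (NULL, NULL, NULL, 1); (NULL, NULL, NULL, 6); (NULL, NULL, NULL, 7)

LEFT JOIN keeps every row from `students`; unmatched rows get NULL for `enrollments`'s columns.
Matching on l.stu_id = r.stu_id AND l.tier = r.tier.
- l[0] stu_id=1, tier=HP → no match; kept with NULLs on the r side.
- l[1] stu_id=6, tier=BQ → no match; kept with NULLs on the r side.
- l[2] stu_id=1, tier=HP → no match; kept with NULLs on the r side.
- l[3] stu_id=7, tier=QE → no match; kept with NULLs on the r side.
- l[4] stu_id=1, tier=QE → no match; kept with NULLs on the r side.
- l[5] stu_id=1, tier=GN → no match; kept with NULLs on the r side.
After projecting and ordering:
r.course | r.grade | r.stu_id | l.stu_id
NULL | NULL | NULL | 1
NULL | NULL | NULL | 1
NULL | NULL | NULL | 1
NULL | NULL | NULL | 1
NULL | NULL | NULL | 6
NULL | NULL | NULL | 7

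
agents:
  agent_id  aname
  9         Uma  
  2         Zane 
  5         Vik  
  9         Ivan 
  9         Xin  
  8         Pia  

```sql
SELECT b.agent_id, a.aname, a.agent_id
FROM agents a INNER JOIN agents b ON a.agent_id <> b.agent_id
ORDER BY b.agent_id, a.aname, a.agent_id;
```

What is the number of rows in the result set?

24

INNER JOIN keeps only pairs where the ON condition holds.
Matching on a.agent_id <> b.agent_id.
- a (agent_id=9) pairs with 3 row(s) of b.
- a (agent_id=2) pairs with 5 row(s) of b.
- a (agent_id=5) pairs with 5 row(s) of b.
- a (agent_id=9) pairs with 3 row(s) of b.
- a (agent_id=9) pairs with 3 row(s) of b.
- a (agent_id=8) pairs with 5 row(s) of b.
Total: 24 rows.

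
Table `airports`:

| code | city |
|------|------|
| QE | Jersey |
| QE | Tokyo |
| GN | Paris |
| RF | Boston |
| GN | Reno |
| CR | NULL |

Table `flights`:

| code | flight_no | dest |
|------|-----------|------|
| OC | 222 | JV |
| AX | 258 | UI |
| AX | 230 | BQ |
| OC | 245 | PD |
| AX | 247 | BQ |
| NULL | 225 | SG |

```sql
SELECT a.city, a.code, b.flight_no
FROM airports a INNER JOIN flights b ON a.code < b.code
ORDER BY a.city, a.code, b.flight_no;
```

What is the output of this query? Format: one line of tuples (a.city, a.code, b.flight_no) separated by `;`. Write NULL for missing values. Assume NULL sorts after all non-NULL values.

INNER JOIN keeps only pairs where the ON condition holds.
Matching on a.code < b.code. A NULL in a compared column never satisfies the condition.
- a row (code=QE): no match → dropped.
- a row (code=QE): no match → dropped.
- a row (code=GN): matches 2 b row(s) → 2 output row(s).
- a row (code=RF): no match → dropped.
- a row (code=GN): matches 2 b row(s) → 2 output row(s).
- a row (code=CR): matches 2 b row(s) → 2 output row(s).
After projecting and ordering:
a.city | a.code | b.flight_no
Paris | GN | 222
Paris | GN | 245
Reno | GN | 222
Reno | GN | 245
NULL | CR | 222
NULL | CR | 245

(Paris, GN, 222); (Paris, GN, 245); (Reno, GN, 222); (Reno, GN, 245); (NULL, CR, 222); (NULL, CR, 245)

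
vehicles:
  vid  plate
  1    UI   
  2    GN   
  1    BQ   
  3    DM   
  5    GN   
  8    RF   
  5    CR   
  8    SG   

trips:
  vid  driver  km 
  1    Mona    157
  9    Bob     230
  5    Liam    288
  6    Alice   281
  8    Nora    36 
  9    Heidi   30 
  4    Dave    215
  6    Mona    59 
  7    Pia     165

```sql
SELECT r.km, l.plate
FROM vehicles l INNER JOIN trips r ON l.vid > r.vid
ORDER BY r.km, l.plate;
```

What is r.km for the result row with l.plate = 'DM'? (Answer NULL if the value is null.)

157

INNER JOIN keeps only pairs where the ON condition holds.
Matching on l.vid > r.vid.
Matched pairs: 18.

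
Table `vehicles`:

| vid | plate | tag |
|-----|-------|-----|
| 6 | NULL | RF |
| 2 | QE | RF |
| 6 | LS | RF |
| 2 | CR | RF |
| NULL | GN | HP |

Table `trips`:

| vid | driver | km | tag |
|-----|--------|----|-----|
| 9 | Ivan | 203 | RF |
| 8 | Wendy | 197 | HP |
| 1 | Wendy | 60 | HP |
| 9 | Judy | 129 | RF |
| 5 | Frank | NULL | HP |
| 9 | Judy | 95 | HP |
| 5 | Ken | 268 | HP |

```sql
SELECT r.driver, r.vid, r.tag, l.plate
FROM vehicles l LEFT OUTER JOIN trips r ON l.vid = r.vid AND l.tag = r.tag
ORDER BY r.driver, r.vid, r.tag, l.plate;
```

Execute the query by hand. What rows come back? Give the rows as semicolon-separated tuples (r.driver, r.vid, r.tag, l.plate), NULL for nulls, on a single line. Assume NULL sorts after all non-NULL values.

(NULL, NULL, NULL, CR); (NULL, NULL, NULL, GN); (NULL, NULL, NULL, LS); (NULL, NULL, NULL, QE); (NULL, NULL, NULL, NULL)

LEFT JOIN keeps every row from `vehicles`; unmatched rows get NULL for `trips`'s columns.
Matching on l.vid = r.vid AND l.tag = r.tag. A NULL in a compared column never satisfies the condition.
- l row (vid=6, tag=RF): no match → kept, r columns NULL.
- l row (vid=2, tag=RF): no match → kept, r columns NULL.
- l row (vid=6, tag=RF): no match → kept, r columns NULL.
- l row (vid=2, tag=RF): no match → kept, r columns NULL.
- l row (vid=NULL, tag=HP): no match → kept, r columns NULL.
After projecting and ordering:
r.driver | r.vid | r.tag | l.plate
NULL | NULL | NULL | CR
NULL | NULL | NULL | GN
NULL | NULL | NULL | LS
NULL | NULL | NULL | QE
NULL | NULL | NULL | NULL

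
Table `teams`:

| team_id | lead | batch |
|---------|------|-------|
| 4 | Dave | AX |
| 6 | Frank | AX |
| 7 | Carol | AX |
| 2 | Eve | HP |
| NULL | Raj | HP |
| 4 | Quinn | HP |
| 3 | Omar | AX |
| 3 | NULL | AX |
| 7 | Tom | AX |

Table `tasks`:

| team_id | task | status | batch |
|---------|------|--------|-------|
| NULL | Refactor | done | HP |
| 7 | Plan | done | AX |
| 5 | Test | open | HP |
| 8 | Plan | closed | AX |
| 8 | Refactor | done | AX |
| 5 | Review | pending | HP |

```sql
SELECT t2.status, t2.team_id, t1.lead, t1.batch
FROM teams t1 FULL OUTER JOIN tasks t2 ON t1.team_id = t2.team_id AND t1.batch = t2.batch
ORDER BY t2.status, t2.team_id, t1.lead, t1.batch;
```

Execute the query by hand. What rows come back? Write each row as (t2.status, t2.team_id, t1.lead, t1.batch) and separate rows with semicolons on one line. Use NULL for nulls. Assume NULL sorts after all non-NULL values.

(closed, 8, NULL, NULL); (done, 7, Carol, AX); (done, 7, Tom, AX); (done, 8, NULL, NULL); (done, NULL, NULL, NULL); (open, 5, NULL, NULL); (pending, 5, NULL, NULL); (NULL, NULL, Dave, AX); (NULL, NULL, Eve, HP); (NULL, NULL, Frank, AX); (NULL, NULL, Omar, AX); (NULL, NULL, Quinn, HP); (NULL, NULL, Raj, HP); (NULL, NULL, NULL, AX)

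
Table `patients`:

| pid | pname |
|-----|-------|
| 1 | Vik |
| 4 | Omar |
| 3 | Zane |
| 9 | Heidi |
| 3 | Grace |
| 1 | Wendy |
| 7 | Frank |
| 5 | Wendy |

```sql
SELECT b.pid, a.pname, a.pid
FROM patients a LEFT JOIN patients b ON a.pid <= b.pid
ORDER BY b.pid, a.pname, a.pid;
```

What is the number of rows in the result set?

38

LEFT JOIN keeps every row from `patients a`; unmatched rows get NULL for `patients b`'s columns.
Matching on a.pid <= b.pid.
Matched pairs: 38; unmatched a rows kept: 0.
Total: 38 rows.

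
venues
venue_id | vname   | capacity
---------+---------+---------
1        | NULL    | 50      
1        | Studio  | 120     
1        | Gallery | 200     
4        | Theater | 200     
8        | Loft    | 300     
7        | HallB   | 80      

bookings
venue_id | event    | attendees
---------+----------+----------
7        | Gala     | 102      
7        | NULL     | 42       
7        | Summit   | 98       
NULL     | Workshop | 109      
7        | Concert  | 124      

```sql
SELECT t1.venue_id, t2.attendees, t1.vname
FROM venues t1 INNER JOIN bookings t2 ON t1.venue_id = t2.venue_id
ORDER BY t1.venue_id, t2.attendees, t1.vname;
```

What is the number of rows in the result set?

INNER JOIN keeps only pairs where the ON condition holds.
Matching on t1.venue_id = t2.venue_id. A NULL in a compared column never satisfies the condition.
Matched pairs: 4.
Total: 4 rows.

4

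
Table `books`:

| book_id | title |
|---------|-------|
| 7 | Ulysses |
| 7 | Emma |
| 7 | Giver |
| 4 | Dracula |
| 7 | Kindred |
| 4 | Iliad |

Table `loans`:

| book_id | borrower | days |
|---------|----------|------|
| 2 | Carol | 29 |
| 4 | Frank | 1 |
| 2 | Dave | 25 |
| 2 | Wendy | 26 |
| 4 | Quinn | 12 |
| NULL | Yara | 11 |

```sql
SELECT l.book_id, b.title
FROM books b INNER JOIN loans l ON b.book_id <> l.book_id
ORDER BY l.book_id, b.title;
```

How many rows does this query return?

26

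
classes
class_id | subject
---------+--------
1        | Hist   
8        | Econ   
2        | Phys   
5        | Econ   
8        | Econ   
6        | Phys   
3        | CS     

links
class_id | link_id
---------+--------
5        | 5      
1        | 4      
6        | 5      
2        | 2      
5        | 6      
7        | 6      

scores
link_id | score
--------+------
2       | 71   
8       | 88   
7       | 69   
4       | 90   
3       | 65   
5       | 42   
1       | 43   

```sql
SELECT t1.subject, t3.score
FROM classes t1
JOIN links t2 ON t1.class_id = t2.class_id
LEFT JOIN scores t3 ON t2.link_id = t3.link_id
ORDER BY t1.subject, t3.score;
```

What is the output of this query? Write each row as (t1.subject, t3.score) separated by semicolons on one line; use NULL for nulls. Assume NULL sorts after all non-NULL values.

Joins associate left-to-right: classes INNER JOIN links on class_id gives 5 intermediate row(s).
Then LEFT JOIN `scores t3` on link_id: each of those 5 rows is kept; rows whose t2.link_id has no match in t3 get NULL for t3's columns.

(Econ, 42); (Econ, NULL); (Hist, 90); (Phys, 42); (Phys, 71)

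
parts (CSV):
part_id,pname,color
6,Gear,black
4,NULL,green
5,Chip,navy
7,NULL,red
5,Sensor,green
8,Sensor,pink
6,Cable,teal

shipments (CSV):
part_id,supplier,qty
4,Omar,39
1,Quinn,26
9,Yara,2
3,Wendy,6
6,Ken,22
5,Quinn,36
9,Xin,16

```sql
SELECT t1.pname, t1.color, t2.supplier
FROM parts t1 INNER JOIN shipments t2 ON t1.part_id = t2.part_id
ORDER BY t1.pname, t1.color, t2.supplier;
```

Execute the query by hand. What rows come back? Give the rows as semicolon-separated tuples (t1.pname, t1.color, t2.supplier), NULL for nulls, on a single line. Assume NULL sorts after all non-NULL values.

(Cable, teal, Ken); (Chip, navy, Quinn); (Gear, black, Ken); (Sensor, green, Quinn); (NULL, green, Omar)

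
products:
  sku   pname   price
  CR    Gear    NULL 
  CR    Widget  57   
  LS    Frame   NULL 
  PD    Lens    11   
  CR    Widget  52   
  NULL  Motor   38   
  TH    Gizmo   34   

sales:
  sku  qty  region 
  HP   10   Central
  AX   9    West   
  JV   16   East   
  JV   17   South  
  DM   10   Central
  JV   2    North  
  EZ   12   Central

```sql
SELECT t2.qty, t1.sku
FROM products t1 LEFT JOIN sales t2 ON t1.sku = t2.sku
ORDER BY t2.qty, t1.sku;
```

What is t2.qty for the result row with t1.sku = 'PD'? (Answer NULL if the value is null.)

NULL

LEFT JOIN keeps every row from `products`; unmatched rows get NULL for `sales`'s columns.
Matching on t1.sku = t2.sku. A NULL in a compared column never satisfies the condition.
- t1 (sku=CR) has no partner → padded with NULL.
- t1 (sku=CR) has no partner → padded with NULL.
- t1 (sku=LS) has no partner → padded with NULL.
- t1 (sku=PD) has no partner → padded with NULL.
- t1 (sku=CR) has no partner → padded with NULL.
- t1 (sku=NULL) has no partner → padded with NULL.
- t1 (sku=TH) has no partner → padded with NULL.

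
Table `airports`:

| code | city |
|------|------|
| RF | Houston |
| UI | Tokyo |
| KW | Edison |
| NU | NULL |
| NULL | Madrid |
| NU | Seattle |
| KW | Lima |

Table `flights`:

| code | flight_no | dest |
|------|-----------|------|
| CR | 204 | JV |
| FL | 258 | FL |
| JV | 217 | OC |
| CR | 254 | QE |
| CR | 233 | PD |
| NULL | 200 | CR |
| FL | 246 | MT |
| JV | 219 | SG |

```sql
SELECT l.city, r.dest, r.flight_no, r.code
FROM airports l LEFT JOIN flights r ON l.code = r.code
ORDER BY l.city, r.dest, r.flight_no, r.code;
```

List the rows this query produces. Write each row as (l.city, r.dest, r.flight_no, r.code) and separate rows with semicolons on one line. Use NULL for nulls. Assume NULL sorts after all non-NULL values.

LEFT JOIN keeps every row from `airports`; unmatched rows get NULL for `flights`'s columns.
Matching on l.code = r.code. A NULL in a compared column never satisfies the condition.
- l row (code=RF): no match → kept, r columns NULL.
- l row (code=UI): no match → kept, r columns NULL.
- l row (code=KW): no match → kept, r columns NULL.
- l row (code=NU): no match → kept, r columns NULL.
- l row (code=NULL): no match → kept, r columns NULL.
- l row (code=NU): no match → kept, r columns NULL.
- l row (code=KW): no match → kept, r columns NULL.
After projecting and ordering:
l.city | r.dest | r.flight_no | r.code
Edison | NULL | NULL | NULL
Houston | NULL | NULL | NULL
Lima | NULL | NULL | NULL
Madrid | NULL | NULL | NULL
Seattle | NULL | NULL | NULL
Tokyo | NULL | NULL | NULL
NULL | NULL | NULL | NULL

(Edison, NULL, NULL, NULL); (Houston, NULL, NULL, NULL); (Lima, NULL, NULL, NULL); (Madrid, NULL, NULL, NULL); (Seattle, NULL, NULL, NULL); (Tokyo, NULL, NULL, NULL); (NULL, NULL, NULL, NULL)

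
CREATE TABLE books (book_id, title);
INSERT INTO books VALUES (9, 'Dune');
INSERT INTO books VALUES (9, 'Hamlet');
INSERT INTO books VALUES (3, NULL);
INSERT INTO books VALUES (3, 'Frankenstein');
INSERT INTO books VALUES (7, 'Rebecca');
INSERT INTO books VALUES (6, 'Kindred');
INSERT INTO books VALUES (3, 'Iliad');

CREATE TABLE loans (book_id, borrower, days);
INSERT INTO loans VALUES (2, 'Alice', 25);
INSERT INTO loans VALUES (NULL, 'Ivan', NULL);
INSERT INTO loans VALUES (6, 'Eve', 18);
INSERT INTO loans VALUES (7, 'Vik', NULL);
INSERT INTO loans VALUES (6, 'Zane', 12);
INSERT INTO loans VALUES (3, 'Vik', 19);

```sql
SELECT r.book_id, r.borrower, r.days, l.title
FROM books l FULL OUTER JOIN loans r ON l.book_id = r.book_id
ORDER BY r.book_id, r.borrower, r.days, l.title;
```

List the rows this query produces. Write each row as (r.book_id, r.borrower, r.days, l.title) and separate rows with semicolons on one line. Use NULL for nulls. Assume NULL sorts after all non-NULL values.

(2, Alice, 25, NULL); (3, Vik, 19, Frankenstein); (3, Vik, 19, Iliad); (3, Vik, 19, NULL); (6, Eve, 18, Kindred); (6, Zane, 12, Kindred); (7, Vik, NULL, Rebecca); (NULL, Ivan, NULL, NULL); (NULL, NULL, NULL, Dune); (NULL, NULL, NULL, Hamlet)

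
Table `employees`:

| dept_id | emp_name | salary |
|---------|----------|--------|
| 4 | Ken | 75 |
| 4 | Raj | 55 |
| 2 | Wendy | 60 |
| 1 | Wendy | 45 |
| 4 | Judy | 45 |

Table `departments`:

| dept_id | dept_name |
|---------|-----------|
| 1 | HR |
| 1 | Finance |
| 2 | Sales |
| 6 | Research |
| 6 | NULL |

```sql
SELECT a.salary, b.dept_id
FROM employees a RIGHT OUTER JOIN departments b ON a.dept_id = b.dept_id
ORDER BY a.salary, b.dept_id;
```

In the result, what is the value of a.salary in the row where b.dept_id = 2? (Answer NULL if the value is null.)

RIGHT JOIN keeps every row from `departments`; unmatched rows get NULL for `employees`'s columns.
Matching on a.dept_id = b.dept_id.
Matched pairs: 3; unmatched b rows kept: 2.

60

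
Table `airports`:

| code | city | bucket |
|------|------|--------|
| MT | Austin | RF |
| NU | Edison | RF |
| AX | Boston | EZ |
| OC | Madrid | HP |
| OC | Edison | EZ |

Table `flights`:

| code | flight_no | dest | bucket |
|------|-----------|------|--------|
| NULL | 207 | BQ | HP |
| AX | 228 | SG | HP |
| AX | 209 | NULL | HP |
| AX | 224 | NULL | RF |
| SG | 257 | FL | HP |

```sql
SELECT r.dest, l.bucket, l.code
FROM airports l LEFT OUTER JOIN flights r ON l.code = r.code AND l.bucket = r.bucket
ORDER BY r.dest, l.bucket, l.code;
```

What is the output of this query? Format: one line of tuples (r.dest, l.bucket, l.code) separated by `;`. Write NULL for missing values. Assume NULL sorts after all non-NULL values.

LEFT JOIN keeps every row from `airports`; unmatched rows get NULL for `flights`'s columns.
Matching on l.code = r.code AND l.bucket = r.bucket. A NULL in a compared column never satisfies the condition.
- l[0] code=MT, bucket=RF → no match; kept with NULLs on the r side.
- l[1] code=NU, bucket=RF → no match; kept with NULLs on the r side.
- l[2] code=AX, bucket=EZ → no match; kept with NULLs on the r side.
- l[3] code=OC, bucket=HP → no match; kept with NULLs on the r side.
- l[4] code=OC, bucket=EZ → no match; kept with NULLs on the r side.
After projecting and ordering:
r.dest | l.bucket | l.code
NULL | EZ | AX
NULL | EZ | OC
NULL | HP | OC
NULL | RF | MT
NULL | RF | NU

(NULL, EZ, AX); (NULL, EZ, OC); (NULL, HP, OC); (NULL, RF, MT); (NULL, RF, NU)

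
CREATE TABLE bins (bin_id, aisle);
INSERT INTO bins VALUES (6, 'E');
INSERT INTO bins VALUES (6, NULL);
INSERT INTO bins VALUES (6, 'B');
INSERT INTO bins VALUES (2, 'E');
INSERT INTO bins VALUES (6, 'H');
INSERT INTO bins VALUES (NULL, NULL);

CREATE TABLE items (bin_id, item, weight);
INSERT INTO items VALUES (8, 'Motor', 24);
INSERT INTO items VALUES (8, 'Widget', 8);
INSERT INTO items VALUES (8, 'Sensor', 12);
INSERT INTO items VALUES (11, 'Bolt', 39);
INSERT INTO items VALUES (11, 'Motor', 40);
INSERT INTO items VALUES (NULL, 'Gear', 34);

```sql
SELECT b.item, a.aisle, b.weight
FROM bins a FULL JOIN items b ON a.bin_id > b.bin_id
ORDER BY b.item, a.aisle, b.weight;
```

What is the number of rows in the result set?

12

FULL OUTER JOIN keeps every row from both sides; unmatched rows get NULL for the other side's columns.
Matching on a.bin_id > b.bin_id. A NULL in a compared column never satisfies the condition.
- bin_id=6: no b row matches, row kept with b columns NULL.
- bin_id=6: no b row matches, row kept with b columns NULL.
- bin_id=6: no b row matches, row kept with b columns NULL.
- bin_id=2: no b row matches, row kept with b columns NULL.
- bin_id=6: no b row matches, row kept with b columns NULL.
- bin_id=NULL: no b row matches, row kept with b columns NULL.
- 6 b row(s) had no a match → kept, a columns NULL.
Total: 0 matched + 12 padded = 12 rows.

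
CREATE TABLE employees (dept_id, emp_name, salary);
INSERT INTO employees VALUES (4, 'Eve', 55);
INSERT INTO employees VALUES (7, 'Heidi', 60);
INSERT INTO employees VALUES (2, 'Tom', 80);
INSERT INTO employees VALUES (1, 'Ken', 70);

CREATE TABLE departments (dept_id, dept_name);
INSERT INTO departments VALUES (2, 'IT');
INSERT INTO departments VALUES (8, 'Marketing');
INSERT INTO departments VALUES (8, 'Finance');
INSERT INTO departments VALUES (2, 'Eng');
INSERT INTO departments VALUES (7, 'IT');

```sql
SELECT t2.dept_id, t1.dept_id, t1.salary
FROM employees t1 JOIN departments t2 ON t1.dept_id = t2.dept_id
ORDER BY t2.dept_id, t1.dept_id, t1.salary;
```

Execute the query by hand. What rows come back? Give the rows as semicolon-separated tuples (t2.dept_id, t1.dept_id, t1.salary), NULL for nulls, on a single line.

(2, 2, 80); (2, 2, 80); (7, 7, 60)

INNER JOIN keeps only pairs where the ON condition holds.
Matching on t1.dept_id = t2.dept_id.
- t1 row (dept_id=4): no match → dropped.
- t1 row (dept_id=7): matches 1 t2 row(s) → 1 output row(s).
- t1 row (dept_id=2): matches 2 t2 row(s) → 2 output row(s).
- t1 row (dept_id=1): no match → dropped.
After projecting and ordering:
t2.dept_id | t1.dept_id | t1.salary
2 | 2 | 80
2 | 2 | 80
7 | 7 | 60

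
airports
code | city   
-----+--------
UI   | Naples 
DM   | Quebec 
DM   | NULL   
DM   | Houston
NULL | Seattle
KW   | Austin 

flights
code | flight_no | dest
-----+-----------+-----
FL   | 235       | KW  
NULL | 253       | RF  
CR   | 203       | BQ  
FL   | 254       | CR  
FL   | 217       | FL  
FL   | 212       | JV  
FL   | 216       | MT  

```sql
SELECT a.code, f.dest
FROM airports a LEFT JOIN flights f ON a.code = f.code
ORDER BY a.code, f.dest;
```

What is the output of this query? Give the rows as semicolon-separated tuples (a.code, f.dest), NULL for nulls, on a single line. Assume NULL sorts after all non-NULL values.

(DM, NULL); (DM, NULL); (DM, NULL); (KW, NULL); (UI, NULL); (NULL, NULL)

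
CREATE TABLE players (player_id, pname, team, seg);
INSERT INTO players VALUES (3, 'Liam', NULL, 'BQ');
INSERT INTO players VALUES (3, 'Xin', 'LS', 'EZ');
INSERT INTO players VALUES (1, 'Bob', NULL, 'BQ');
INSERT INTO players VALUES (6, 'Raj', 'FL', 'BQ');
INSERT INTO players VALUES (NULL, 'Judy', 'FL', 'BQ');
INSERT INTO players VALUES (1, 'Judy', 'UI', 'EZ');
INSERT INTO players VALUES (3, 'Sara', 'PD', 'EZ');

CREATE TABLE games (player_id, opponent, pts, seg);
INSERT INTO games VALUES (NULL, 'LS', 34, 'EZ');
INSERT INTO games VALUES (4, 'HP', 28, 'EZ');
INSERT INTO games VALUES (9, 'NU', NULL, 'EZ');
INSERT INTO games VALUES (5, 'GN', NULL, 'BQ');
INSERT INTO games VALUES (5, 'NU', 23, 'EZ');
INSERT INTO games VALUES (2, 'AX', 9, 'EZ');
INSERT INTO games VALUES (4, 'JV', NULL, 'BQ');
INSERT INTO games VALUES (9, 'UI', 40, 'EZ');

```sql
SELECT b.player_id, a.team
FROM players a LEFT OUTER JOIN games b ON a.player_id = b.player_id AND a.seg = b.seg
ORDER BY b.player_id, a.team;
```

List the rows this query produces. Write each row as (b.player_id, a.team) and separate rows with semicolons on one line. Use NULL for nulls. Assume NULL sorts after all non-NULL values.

LEFT JOIN keeps every row from `players`; unmatched rows get NULL for `games`'s columns.
Matching on a.player_id = b.player_id AND a.seg = b.seg. A NULL in a compared column never satisfies the condition.
- a row (player_id=3, seg=BQ): no match → kept, b columns NULL.
- a row (player_id=3, seg=EZ): no match → kept, b columns NULL.
- a row (player_id=1, seg=BQ): no match → kept, b columns NULL.
- a row (player_id=6, seg=BQ): no match → kept, b columns NULL.
- a row (player_id=NULL, seg=BQ): no match → kept, b columns NULL.
- a row (player_id=1, seg=EZ): no match → kept, b columns NULL.
- a row (player_id=3, seg=EZ): no match → kept, b columns NULL.
After projecting and ordering:
b.player_id | a.team
NULL | FL
NULL | FL
NULL | LS
NULL | PD
NULL | UI
NULL | NULL
NULL | NULL

(NULL, FL); (NULL, FL); (NULL, LS); (NULL, PD); (NULL, UI); (NULL, NULL); (NULL, NULL)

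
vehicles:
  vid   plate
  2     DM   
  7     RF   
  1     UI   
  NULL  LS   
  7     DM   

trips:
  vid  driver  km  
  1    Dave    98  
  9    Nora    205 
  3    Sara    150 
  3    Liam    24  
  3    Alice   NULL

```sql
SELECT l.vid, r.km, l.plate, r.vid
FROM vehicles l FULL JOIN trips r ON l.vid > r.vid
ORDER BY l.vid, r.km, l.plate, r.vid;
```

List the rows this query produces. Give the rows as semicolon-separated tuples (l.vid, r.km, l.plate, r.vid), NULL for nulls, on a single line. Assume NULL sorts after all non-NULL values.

(1, NULL, UI, NULL); (2, 98, DM, 1); (7, 24, DM, 3); (7, 24, RF, 3); (7, 98, DM, 1); (7, 98, RF, 1); (7, 150, DM, 3); (7, 150, RF, 3); (7, NULL, DM, 3); (7, NULL, RF, 3); (NULL, 205, NULL, 9); (NULL, NULL, LS, NULL)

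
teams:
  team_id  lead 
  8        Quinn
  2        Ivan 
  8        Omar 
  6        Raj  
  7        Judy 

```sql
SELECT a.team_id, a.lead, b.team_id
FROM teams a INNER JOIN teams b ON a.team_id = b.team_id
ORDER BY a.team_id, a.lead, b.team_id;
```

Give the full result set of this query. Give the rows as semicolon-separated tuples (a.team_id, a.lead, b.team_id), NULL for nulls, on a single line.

(2, Ivan, 2); (6, Raj, 6); (7, Judy, 7); (8, Omar, 8); (8, Omar, 8); (8, Quinn, 8); (8, Quinn, 8)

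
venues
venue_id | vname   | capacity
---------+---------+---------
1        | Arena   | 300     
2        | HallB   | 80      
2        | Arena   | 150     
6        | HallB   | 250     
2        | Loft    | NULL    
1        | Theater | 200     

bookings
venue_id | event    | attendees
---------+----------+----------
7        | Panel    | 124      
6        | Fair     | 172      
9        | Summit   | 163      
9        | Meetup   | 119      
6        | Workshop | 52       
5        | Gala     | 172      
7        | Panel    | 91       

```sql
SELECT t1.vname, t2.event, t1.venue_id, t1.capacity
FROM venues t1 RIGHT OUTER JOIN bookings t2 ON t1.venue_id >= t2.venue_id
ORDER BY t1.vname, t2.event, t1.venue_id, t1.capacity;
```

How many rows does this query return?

7

RIGHT JOIN keeps every row from `bookings`; unmatched rows get NULL for `venues`'s columns.
Matching on t1.venue_id >= t2.venue_id.
Matched pairs: 3; unmatched t2 rows kept: 4.
Total: 3 matched + 4 padded = 7 rows.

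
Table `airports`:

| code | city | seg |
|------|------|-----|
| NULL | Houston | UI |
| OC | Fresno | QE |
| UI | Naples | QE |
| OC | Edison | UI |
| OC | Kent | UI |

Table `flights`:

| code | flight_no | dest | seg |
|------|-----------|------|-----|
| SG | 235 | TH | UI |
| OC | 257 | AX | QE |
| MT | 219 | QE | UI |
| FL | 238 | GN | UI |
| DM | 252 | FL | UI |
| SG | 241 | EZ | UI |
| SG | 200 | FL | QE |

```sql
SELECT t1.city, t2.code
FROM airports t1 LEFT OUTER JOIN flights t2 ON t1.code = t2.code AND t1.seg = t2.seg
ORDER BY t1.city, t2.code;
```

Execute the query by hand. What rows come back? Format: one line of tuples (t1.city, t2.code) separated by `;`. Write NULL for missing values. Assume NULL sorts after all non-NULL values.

(Edison, NULL); (Fresno, OC); (Houston, NULL); (Kent, NULL); (Naples, NULL)

LEFT JOIN keeps every row from `airports`; unmatched rows get NULL for `flights`'s columns.
Matching on t1.code = t2.code AND t1.seg = t2.seg. A NULL in a compared column never satisfies the condition.
- t1 (code=NULL, seg=UI) has no partner → padded with NULL.
- t1 (code=OC, seg=QE) pairs with 1 row(s) of t2.
- t1 (code=UI, seg=QE) has no partner → padded with NULL.
- t1 (code=OC, seg=UI) has no partner → padded with NULL.
- t1 (code=OC, seg=UI) has no partner → padded with NULL.
After projecting and ordering:
t1.city | t2.code
Edison | NULL
Fresno | OC
Houston | NULL
Kent | NULL
Naples | NULL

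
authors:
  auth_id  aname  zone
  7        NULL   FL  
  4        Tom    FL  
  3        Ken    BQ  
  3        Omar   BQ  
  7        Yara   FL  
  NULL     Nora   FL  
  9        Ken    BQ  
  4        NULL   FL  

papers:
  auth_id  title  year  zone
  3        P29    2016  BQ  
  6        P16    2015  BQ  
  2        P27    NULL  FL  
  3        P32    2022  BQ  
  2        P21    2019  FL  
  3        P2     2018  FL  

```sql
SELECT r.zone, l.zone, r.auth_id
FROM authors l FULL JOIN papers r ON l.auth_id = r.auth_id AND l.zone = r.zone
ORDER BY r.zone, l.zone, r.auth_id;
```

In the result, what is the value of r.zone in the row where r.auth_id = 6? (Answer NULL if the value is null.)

FULL OUTER JOIN keeps every row from both sides; unmatched rows get NULL for the other side's columns.
Matching on l.auth_id = r.auth_id AND l.zone = r.zone. A NULL in a compared column never satisfies the condition.
Matched pairs: 4; unmatched l rows kept: 6; unmatched r rows kept: 4.

BQ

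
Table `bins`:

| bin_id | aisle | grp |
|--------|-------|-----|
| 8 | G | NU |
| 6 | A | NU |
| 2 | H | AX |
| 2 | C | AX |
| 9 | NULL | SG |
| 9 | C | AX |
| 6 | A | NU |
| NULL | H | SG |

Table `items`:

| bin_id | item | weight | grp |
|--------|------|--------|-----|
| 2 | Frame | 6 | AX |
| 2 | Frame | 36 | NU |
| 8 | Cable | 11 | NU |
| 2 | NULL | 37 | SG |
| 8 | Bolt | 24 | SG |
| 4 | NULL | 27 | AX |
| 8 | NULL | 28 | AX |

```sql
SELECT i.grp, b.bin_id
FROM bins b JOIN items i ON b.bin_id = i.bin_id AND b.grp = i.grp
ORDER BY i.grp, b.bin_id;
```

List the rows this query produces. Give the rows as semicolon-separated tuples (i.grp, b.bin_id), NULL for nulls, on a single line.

INNER JOIN keeps only pairs where the ON condition holds.
Matching on b.bin_id = i.bin_id AND b.grp = i.grp. A NULL in a compared column never satisfies the condition.
- bin_id=8, grp=NU: 1 matching i row(s), so 1 row(s) emitted.
- bin_id=6, grp=NU: no matching i row, dropped.
- bin_id=2, grp=AX: 1 matching i row(s), so 1 row(s) emitted.
- bin_id=2, grp=AX: 1 matching i row(s), so 1 row(s) emitted.
- bin_id=9, grp=SG: no matching i row, dropped.
- bin_id=9, grp=AX: no matching i row, dropped.
- bin_id=6, grp=NU: no matching i row, dropped.
- bin_id=NULL, grp=SG: no matching i row, dropped.
After projecting and ordering:
i.grp | b.bin_id
AX | 2
AX | 2
NU | 8

(AX, 2); (AX, 2); (NU, 8)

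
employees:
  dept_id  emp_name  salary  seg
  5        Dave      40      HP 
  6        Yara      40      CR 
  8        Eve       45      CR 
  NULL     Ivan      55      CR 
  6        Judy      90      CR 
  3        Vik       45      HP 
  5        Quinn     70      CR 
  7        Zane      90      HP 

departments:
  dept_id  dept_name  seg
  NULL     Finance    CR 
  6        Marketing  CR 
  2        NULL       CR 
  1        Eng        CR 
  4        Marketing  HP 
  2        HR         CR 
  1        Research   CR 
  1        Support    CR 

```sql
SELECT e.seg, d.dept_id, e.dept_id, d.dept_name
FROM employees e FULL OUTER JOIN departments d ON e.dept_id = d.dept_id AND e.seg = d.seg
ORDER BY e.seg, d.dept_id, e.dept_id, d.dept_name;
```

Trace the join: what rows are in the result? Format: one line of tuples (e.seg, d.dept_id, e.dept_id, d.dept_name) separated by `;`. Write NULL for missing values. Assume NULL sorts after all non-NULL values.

FULL OUTER JOIN keeps every row from both sides; unmatched rows get NULL for the other side's columns.
Matching on e.dept_id = d.dept_id AND e.seg = d.seg. A NULL in a compared column never satisfies the condition.
Matched pairs: 2; unmatched e rows kept: 6; unmatched d rows kept: 7.

(CR, 6, 6, Marketing); (CR, 6, 6, Marketing); (CR, NULL, 5, NULL); (CR, NULL, 8, NULL); (CR, NULL, NULL, NULL); (HP, NULL, 3, NULL); (HP, NULL, 5, NULL); (HP, NULL, 7, NULL); (NULL, 1, NULL, Eng); (NULL, 1, NULL, Research); (NULL, 1, NULL, Support); (NULL, 2, NULL, HR); (NULL, 2, NULL, NULL); (NULL, 4, NULL, Marketing); (NULL, NULL, NULL, Finance)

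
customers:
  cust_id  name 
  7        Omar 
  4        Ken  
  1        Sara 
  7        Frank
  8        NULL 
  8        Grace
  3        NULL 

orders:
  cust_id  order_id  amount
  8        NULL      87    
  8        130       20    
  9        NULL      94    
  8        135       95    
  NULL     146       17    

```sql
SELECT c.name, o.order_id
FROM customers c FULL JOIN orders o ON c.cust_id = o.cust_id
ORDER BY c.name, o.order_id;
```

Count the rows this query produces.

FULL OUTER JOIN keeps every row from both sides; unmatched rows get NULL for the other side's columns.
Matching on c.cust_id = o.cust_id. A NULL in a compared column never satisfies the condition.
- c[0] cust_id=7 → no match; kept with NULLs on the o side.
- c[1] cust_id=4 → no match; kept with NULLs on the o side.
- c[2] cust_id=1 → no match; kept with NULLs on the o side.
- c[3] cust_id=7 → no match; kept with NULLs on the o side.
- c[4] cust_id=8 → 3 match(es) in o → 3 row(s).
- c[5] cust_id=8 → 3 match(es) in o → 3 row(s).
- c[6] cust_id=3 → no match; kept with NULLs on the o side.
- 2 row(s) from o found no c partner → padded with NULL.
Total: 6 matched + 7 padded = 13 rows.

13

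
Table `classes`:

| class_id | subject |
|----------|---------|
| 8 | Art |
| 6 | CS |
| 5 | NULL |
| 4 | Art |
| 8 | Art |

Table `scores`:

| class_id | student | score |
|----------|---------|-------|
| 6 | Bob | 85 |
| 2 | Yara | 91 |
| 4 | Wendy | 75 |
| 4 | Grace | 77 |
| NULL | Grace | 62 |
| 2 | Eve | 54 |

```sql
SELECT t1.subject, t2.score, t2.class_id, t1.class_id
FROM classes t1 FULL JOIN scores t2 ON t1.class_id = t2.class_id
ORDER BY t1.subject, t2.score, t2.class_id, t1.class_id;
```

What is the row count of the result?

FULL OUTER JOIN keeps every row from both sides; unmatched rows get NULL for the other side's columns.
Matching on t1.class_id = t2.class_id. A NULL in a compared column never satisfies the condition.
Matched pairs: 3; unmatched t1 rows kept: 3; unmatched t2 rows kept: 3.
Total: 3 matched + 6 padded = 9 rows.

9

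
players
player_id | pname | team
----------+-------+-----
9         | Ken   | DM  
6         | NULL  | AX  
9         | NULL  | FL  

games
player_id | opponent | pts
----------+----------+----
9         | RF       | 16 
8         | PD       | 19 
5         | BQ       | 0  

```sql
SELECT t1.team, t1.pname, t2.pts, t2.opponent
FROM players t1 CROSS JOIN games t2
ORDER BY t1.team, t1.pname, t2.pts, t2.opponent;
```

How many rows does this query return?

9

CROSS JOIN pairs every row of `players` with every row of `games`: 3 × 3 = 9 rows.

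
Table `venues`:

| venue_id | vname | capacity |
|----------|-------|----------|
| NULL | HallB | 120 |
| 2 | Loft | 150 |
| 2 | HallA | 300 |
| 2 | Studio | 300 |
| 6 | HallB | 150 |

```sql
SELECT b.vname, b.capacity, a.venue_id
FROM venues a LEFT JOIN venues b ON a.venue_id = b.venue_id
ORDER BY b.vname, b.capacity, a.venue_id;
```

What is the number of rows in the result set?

11

LEFT JOIN keeps every row from `venues a`; unmatched rows get NULL for `venues b`'s columns.
Matching on a.venue_id = b.venue_id. A NULL in a compared column never satisfies the condition.
- a (venue_id=NULL) has no partner → padded with NULL.
- a (venue_id=2) pairs with 3 row(s) of b.
- a (venue_id=2) pairs with 3 row(s) of b.
- a (venue_id=2) pairs with 3 row(s) of b.
- a (venue_id=6) pairs with 1 row(s) of b.
Total: 10 matched + 1 padded = 11 rows.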